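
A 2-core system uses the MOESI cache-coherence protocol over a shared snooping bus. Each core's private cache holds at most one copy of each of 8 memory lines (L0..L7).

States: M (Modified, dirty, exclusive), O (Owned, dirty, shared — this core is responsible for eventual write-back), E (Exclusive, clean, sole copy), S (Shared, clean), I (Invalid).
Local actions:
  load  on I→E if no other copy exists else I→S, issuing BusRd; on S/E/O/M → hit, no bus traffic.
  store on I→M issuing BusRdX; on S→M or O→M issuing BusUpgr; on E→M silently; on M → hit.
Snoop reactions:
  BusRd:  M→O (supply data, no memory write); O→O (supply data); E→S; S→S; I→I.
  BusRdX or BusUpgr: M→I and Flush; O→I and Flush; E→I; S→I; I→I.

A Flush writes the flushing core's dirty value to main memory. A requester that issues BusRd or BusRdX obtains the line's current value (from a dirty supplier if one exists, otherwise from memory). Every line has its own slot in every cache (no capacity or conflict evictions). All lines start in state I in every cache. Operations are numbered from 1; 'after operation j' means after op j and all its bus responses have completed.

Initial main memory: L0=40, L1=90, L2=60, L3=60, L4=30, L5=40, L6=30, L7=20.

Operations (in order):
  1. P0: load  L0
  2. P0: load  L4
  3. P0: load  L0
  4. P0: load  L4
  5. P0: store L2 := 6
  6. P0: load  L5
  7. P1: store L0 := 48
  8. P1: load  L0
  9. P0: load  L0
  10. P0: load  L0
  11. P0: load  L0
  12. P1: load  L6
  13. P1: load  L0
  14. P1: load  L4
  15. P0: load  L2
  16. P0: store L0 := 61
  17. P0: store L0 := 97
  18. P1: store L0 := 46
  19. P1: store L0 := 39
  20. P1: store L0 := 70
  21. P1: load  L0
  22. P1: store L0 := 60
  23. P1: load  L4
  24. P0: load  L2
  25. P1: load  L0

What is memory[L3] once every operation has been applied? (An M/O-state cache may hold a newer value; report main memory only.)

memory[L3] = 60

step 1: P0: load  L0  ⟶  EI  (L0)  txn=BusRd  M[L0]=40
step 2: P0: load  L4  ⟶  EI  (L4)  txn=BusRd  M[L4]=30
step 3: P0: load  L0  ⟶  EI  (L0)  txn=∅  M[L0]=40
step 4: P0: load  L4  ⟶  EI  (L4)  txn=∅  M[L4]=30
step 5: P0: store L2 := 6  ⟶  MI  (L2)  txn=BusRdX  M[L2]=60
step 6: P0: load  L5  ⟶  EI  (L5)  txn=BusRd  M[L5]=40
step 7: P1: store L0 := 48  ⟶  IM  (L0)  txn=BusRdX  M[L0]=40
step 8: P1: load  L0  ⟶  IM  (L0)  txn=∅  M[L0]=40
step 9: P0: load  L0  ⟶  SO  (L0)  txn=BusRd  M[L0]=40
step 10: P0: load  L0  ⟶  SO  (L0)  txn=∅  M[L0]=40
step 11: P0: load  L0  ⟶  SO  (L0)  txn=∅  M[L0]=40
step 12: P1: load  L6  ⟶  IE  (L6)  txn=BusRd  M[L6]=30
step 13: P1: load  L0  ⟶  SO  (L0)  txn=∅  M[L0]=40
step 14: P1: load  L4  ⟶  SS  (L4)  txn=BusRd  M[L4]=30
step 15: P0: load  L2  ⟶  MI  (L2)  txn=∅  M[L2]=60
step 16: P0: store L0 := 61  ⟶  MI  (L0)  txn=BusUpgr+Flush  M[L0]=48
step 17: P0: store L0 := 97  ⟶  MI  (L0)  txn=∅  M[L0]=48
step 18: P1: store L0 := 46  ⟶  IM  (L0)  txn=BusRdX+Flush  M[L0]=97
step 19: P1: store L0 := 39  ⟶  IM  (L0)  txn=∅  M[L0]=97
step 20: P1: store L0 := 70  ⟶  IM  (L0)  txn=∅  M[L0]=97
step 21: P1: load  L0  ⟶  IM  (L0)  txn=∅  M[L0]=97
step 22: P1: store L0 := 60  ⟶  IM  (L0)  txn=∅  M[L0]=97
step 23: P1: load  L4  ⟶  SS  (L4)  txn=∅  M[L4]=30
step 24: P0: load  L2  ⟶  MI  (L2)  txn=∅  M[L2]=60
step 25: P1: load  L0  ⟶  IM  (L0)  txn=∅  M[L0]=97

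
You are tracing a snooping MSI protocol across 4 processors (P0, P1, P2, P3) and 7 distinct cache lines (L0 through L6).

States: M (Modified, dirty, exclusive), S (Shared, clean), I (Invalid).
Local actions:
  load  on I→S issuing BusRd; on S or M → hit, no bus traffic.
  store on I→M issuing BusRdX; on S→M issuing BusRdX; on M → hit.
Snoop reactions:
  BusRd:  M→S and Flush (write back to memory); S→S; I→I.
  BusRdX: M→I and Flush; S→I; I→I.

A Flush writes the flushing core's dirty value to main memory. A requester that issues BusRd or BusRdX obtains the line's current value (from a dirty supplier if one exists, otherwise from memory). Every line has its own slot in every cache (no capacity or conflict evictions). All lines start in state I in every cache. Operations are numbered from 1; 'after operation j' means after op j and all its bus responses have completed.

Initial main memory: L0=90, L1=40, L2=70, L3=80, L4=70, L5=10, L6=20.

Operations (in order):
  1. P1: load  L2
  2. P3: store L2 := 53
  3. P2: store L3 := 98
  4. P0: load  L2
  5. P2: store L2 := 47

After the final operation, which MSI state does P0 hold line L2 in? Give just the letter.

[1] P1: load  L2 | P0:I, P1:S(70), P2:I, P3:I | bus: BusRd
[2] P3: store L2 := 53 | P0:I, P1:I, P2:I, P3:M(53) | bus: BusRdX
[3] P2: store L3 := 98 | P0:I, P1:I, P2:M(98), P3:I | bus: BusRdX
[4] P0: load  L2 | P0:S(53), P1:I, P2:I, P3:S(53) | bus: BusRd,Flush
[5] P2: store L2 := 47 | P0:I, P1:I, P2:M(47), P3:I | bus: BusRdX

state = I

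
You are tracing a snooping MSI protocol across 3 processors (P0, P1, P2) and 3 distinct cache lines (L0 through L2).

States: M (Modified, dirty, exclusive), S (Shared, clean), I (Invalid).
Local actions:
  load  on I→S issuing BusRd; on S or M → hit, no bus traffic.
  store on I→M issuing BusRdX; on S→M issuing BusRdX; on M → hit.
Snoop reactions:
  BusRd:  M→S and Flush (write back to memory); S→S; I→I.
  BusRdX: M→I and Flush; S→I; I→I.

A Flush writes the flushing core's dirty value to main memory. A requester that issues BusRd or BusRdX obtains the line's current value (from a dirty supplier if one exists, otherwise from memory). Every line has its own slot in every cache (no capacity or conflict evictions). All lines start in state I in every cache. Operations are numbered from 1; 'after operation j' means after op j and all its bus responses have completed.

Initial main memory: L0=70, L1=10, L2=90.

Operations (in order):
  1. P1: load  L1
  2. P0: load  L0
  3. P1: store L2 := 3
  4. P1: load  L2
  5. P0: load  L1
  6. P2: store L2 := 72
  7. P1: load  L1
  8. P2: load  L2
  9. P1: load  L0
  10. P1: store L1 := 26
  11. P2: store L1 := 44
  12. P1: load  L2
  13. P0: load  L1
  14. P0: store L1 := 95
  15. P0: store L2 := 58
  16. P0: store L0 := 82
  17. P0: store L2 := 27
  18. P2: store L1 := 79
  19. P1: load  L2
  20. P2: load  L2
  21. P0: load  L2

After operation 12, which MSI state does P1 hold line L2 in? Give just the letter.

1. P1: load  L1  bus=[BusRd]  L1: P0=I P1=S P2=I  mem[L1]=10
2. P0: load  L0  bus=[BusRd]  L0: P0=S P1=I P2=I  mem[L0]=70
3. P1: store L2 := 3  bus=[BusRdX]  L2: P0=I P1=M P2=I  mem[L2]=90
4. P1: load  L2  bus=[-]  L2: P0=I P1=M P2=I  mem[L2]=90
5. P0: load  L1  bus=[BusRd]  L1: P0=S P1=S P2=I  mem[L1]=10
6. P2: store L2 := 72  bus=[BusRdX,Flush]  L2: P0=I P1=I P2=M  mem[L2]=3
7. P1: load  L1  bus=[-]  L1: P0=S P1=S P2=I  mem[L1]=10
8. P2: load  L2  bus=[-]  L2: P0=I P1=I P2=M  mem[L2]=3
9. P1: load  L0  bus=[BusRd]  L0: P0=S P1=S P2=I  mem[L0]=70
10. P1: store L1 := 26  bus=[BusRdX]  L1: P0=I P1=M P2=I  mem[L1]=10
11. P2: store L1 := 44  bus=[BusRdX,Flush]  L1: P0=I P1=I P2=M  mem[L1]=26
12. P1: load  L2  bus=[BusRd,Flush]  L2: P0=I P1=S P2=S  mem[L2]=72
13. P0: load  L1  bus=[BusRd,Flush]  L1: P0=S P1=I P2=S  mem[L1]=44
14. P0: store L1 := 95  bus=[BusRdX]  L1: P0=M P1=I P2=I  mem[L1]=44
15. P0: store L2 := 58  bus=[BusRdX]  L2: P0=M P1=I P2=I  mem[L2]=72
16. P0: store L0 := 82  bus=[BusRdX]  L0: P0=M P1=I P2=I  mem[L0]=70
17. P0: store L2 := 27  bus=[-]  L2: P0=M P1=I P2=I  mem[L2]=72
18. P2: store L1 := 79  bus=[BusRdX,Flush]  L1: P0=I P1=I P2=M  mem[L1]=95
19. P1: load  L2  bus=[BusRd,Flush]  L2: P0=S P1=S P2=I  mem[L2]=27
20. P2: load  L2  bus=[BusRd]  L2: P0=S P1=S P2=S  mem[L2]=27
21. P0: load  L2  bus=[-]  L2: P0=S P1=S P2=S  mem[L2]=27

state = S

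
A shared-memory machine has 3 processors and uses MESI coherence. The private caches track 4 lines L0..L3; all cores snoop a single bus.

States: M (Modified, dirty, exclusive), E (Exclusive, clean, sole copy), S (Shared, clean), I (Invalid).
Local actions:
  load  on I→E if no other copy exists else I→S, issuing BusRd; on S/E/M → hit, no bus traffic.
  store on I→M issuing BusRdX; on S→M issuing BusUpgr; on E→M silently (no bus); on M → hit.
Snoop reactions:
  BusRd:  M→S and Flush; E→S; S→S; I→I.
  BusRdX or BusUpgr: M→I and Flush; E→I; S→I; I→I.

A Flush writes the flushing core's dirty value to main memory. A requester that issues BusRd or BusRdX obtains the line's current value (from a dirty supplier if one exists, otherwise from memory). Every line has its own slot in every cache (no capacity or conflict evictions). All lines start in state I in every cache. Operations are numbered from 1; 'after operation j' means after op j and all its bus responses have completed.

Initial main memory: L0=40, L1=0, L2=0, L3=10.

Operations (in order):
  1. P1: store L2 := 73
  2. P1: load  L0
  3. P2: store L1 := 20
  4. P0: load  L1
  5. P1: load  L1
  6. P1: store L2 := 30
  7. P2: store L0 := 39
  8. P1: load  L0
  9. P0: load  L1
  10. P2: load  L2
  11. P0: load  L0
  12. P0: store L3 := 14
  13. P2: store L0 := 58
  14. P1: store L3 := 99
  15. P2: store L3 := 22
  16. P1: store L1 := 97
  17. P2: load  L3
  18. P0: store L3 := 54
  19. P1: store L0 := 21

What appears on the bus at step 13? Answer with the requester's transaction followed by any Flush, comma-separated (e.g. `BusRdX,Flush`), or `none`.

step 1: P1: store L2 := 73  ⟶  IMI  (L2)  txn=BusRdX  M[L2]=0
step 2: P1: load  L0  ⟶  IEI  (L0)  txn=BusRd  M[L0]=40
step 3: P2: store L1 := 20  ⟶  IIM  (L1)  txn=BusRdX  M[L1]=0
step 4: P0: load  L1  ⟶  SIS  (L1)  txn=BusRd+Flush  M[L1]=20
step 5: P1: load  L1  ⟶  SSS  (L1)  txn=BusRd  M[L1]=20
step 6: P1: store L2 := 30  ⟶  IMI  (L2)  txn=∅  M[L2]=0
step 7: P2: store L0 := 39  ⟶  IIM  (L0)  txn=BusRdX  M[L0]=40
step 8: P1: load  L0  ⟶  ISS  (L0)  txn=BusRd+Flush  M[L0]=39
step 9: P0: load  L1  ⟶  SSS  (L1)  txn=∅  M[L1]=20
step 10: P2: load  L2  ⟶  ISS  (L2)  txn=BusRd+Flush  M[L2]=30
step 11: P0: load  L0  ⟶  SSS  (L0)  txn=BusRd  M[L0]=39
step 12: P0: store L3 := 14  ⟶  MII  (L3)  txn=BusRdX  M[L3]=10
step 13: P2: store L0 := 58  ⟶  IIM  (L0)  txn=BusUpgr  M[L0]=39
step 14: P1: store L3 := 99  ⟶  IMI  (L3)  txn=BusRdX+Flush  M[L3]=14
step 15: P2: store L3 := 22  ⟶  IIM  (L3)  txn=BusRdX+Flush  M[L3]=99
step 16: P1: store L1 := 97  ⟶  IMI  (L1)  txn=BusUpgr  M[L1]=20
step 17: P2: load  L3  ⟶  IIM  (L3)  txn=∅  M[L3]=99
step 18: P0: store L3 := 54  ⟶  MII  (L3)  txn=BusRdX+Flush  M[L3]=22
step 19: P1: store L0 := 21  ⟶  IMI  (L0)  txn=BusRdX+Flush  M[L0]=58

bus = BusUpgr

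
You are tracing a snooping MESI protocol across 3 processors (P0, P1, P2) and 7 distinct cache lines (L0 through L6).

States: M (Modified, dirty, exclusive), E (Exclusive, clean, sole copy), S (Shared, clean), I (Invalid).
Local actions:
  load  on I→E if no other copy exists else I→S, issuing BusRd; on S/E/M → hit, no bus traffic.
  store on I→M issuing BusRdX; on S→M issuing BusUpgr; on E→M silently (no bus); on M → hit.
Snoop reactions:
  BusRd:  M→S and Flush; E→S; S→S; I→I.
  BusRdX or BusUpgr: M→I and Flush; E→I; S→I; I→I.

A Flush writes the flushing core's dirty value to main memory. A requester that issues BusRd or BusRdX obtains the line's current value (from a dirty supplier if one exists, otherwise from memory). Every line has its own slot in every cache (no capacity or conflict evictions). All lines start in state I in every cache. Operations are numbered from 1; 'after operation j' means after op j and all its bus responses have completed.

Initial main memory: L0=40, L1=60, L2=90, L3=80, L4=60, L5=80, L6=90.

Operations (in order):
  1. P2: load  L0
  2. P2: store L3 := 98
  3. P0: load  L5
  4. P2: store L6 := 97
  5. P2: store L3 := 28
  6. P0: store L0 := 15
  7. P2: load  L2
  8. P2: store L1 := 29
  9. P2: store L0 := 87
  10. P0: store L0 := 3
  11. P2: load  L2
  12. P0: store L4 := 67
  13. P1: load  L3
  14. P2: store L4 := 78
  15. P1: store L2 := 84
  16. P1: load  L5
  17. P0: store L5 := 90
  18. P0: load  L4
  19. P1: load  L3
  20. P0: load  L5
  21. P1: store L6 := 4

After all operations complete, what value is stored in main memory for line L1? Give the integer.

1. P2: load  L0  bus=[BusRd]  L0: P0=I P1=I P2=E  mem[L0]=40
2. P2: store L3 := 98  bus=[BusRdX]  L3: P0=I P1=I P2=M  mem[L3]=80
3. P0: load  L5  bus=[BusRd]  L5: P0=E P1=I P2=I  mem[L5]=80
4. P2: store L6 := 97  bus=[BusRdX]  L6: P0=I P1=I P2=M  mem[L6]=90
5. P2: store L3 := 28  bus=[-]  L3: P0=I P1=I P2=M  mem[L3]=80
6. P0: store L0 := 15  bus=[BusRdX]  L0: P0=M P1=I P2=I  mem[L0]=40
7. P2: load  L2  bus=[BusRd]  L2: P0=I P1=I P2=E  mem[L2]=90
8. P2: store L1 := 29  bus=[BusRdX]  L1: P0=I P1=I P2=M  mem[L1]=60
9. P2: store L0 := 87  bus=[BusRdX,Flush]  L0: P0=I P1=I P2=M  mem[L0]=15
10. P0: store L0 := 3  bus=[BusRdX,Flush]  L0: P0=M P1=I P2=I  mem[L0]=87
11. P2: load  L2  bus=[-]  L2: P0=I P1=I P2=E  mem[L2]=90
12. P0: store L4 := 67  bus=[BusRdX]  L4: P0=M P1=I P2=I  mem[L4]=60
13. P1: load  L3  bus=[BusRd,Flush]  L3: P0=I P1=S P2=S  mem[L3]=28
14. P2: store L4 := 78  bus=[BusRdX,Flush]  L4: P0=I P1=I P2=M  mem[L4]=67
15. P1: store L2 := 84  bus=[BusRdX]  L2: P0=I P1=M P2=I  mem[L2]=90
16. P1: load  L5  bus=[BusRd]  L5: P0=S P1=S P2=I  mem[L5]=80
17. P0: store L5 := 90  bus=[BusUpgr]  L5: P0=M P1=I P2=I  mem[L5]=80
18. P0: load  L4  bus=[BusRd,Flush]  L4: P0=S P1=I P2=S  mem[L4]=78
19. P1: load  L3  bus=[-]  L3: P0=I P1=S P2=S  mem[L3]=28
20. P0: load  L5  bus=[-]  L5: P0=M P1=I P2=I  mem[L5]=80
21. P1: store L6 := 4  bus=[BusRdX,Flush]  L6: P0=I P1=M P2=I  mem[L6]=97

memory[L1] = 60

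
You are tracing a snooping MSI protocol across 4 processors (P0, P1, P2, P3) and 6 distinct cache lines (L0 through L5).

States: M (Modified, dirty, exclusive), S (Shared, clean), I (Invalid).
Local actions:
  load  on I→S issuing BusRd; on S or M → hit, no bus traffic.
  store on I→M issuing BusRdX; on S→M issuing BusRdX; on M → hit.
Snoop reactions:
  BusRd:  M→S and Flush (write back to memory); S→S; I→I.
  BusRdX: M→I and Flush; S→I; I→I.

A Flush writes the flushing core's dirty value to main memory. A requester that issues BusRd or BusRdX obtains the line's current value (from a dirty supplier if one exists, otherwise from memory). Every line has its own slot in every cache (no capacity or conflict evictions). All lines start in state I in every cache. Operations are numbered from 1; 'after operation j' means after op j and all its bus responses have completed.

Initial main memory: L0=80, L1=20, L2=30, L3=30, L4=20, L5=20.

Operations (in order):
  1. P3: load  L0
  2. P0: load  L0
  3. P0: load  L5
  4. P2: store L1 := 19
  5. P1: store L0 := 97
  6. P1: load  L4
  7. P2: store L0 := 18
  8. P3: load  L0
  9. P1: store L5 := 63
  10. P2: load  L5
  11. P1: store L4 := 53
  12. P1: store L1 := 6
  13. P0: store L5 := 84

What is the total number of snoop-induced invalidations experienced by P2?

invalidations = 2

1. P3: load  L0  bus=[BusRd]  L0: P0=I P1=I P2=I P3=S  mem[L0]=80
2. P0: load  L0  bus=[BusRd]  L0: P0=S P1=I P2=I P3=S  mem[L0]=80
3. P0: load  L5  bus=[BusRd]  L5: P0=S P1=I P2=I P3=I  mem[L5]=20
4. P2: store L1 := 19  bus=[BusRdX]  L1: P0=I P1=I P2=M P3=I  mem[L1]=20
5. P1: store L0 := 97  bus=[BusRdX]  L0: P0=I P1=M P2=I P3=I  mem[L0]=80
6. P1: load  L4  bus=[BusRd]  L4: P0=I P1=S P2=I P3=I  mem[L4]=20
7. P2: store L0 := 18  bus=[BusRdX,Flush]  L0: P0=I P1=I P2=M P3=I  mem[L0]=97
8. P3: load  L0  bus=[BusRd,Flush]  L0: P0=I P1=I P2=S P3=S  mem[L0]=18
9. P1: store L5 := 63  bus=[BusRdX]  L5: P0=I P1=M P2=I P3=I  mem[L5]=20
10. P2: load  L5  bus=[BusRd,Flush]  L5: P0=I P1=S P2=S P3=I  mem[L5]=63
11. P1: store L4 := 53  bus=[BusRdX]  L4: P0=I P1=M P2=I P3=I  mem[L4]=20
12. P1: store L1 := 6  bus=[BusRdX,Flush]  L1: P0=I P1=M P2=I P3=I  mem[L1]=19
13. P0: store L5 := 84  bus=[BusRdX]  L5: P0=M P1=I P2=I P3=I  mem[L5]=63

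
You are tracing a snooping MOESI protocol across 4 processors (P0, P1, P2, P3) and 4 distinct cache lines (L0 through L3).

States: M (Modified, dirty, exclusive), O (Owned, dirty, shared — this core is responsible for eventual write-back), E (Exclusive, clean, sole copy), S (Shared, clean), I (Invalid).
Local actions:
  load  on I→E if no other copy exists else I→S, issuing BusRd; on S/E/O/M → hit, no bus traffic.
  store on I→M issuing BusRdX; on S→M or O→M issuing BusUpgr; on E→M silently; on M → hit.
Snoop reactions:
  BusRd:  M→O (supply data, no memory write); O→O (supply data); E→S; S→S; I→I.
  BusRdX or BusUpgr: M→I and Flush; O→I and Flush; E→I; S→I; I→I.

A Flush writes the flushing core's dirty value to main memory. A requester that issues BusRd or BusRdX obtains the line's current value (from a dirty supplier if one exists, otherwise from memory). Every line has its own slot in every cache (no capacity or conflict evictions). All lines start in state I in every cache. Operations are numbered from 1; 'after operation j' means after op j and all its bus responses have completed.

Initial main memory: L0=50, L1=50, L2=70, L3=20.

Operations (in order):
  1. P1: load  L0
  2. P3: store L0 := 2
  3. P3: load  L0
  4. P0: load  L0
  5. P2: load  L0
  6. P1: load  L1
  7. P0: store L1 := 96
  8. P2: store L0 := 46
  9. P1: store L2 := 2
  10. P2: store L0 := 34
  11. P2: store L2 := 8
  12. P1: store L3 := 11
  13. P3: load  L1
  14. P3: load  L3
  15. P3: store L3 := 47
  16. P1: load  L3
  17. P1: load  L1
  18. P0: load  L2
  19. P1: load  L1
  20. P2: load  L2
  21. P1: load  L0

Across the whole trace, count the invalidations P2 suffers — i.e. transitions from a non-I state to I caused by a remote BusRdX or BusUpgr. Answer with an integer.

  op1 P1: load  L0 → I/E/I/I on L0; bus BusRd; mem=50
  op2 P3: store L0 := 2 → I/I/I/M on L0; bus BusRdX; mem=50
  op3 P3: load  L0 → I/I/I/M on L0; bus (none); mem=50
  op4 P0: load  L0 → S/I/I/O on L0; bus BusRd; mem=50
  op5 P2: load  L0 → S/I/S/O on L0; bus BusRd; mem=50
  op6 P1: load  L1 → I/E/I/I on L1; bus BusRd; mem=50
  op7 P0: store L1 := 96 → M/I/I/I on L1; bus BusRdX; mem=50
  op8 P2: store L0 := 46 → I/I/M/I on L0; bus BusUpgr Flush; mem=2
  op9 P1: store L2 := 2 → I/M/I/I on L2; bus BusRdX; mem=70
  op10 P2: store L0 := 34 → I/I/M/I on L0; bus (none); mem=2
  op11 P2: store L2 := 8 → I/I/M/I on L2; bus BusRdX Flush; mem=2
  op12 P1: store L3 := 11 → I/M/I/I on L3; bus BusRdX; mem=20
  op13 P3: load  L1 → O/I/I/S on L1; bus BusRd; mem=50
  op14 P3: load  L3 → I/O/I/S on L3; bus BusRd; mem=20
  op15 P3: store L3 := 47 → I/I/I/M on L3; bus BusUpgr Flush; mem=11
  op16 P1: load  L3 → I/S/I/O on L3; bus BusRd; mem=11
  op17 P1: load  L1 → O/S/I/S on L1; bus BusRd; mem=50
  op18 P0: load  L2 → S/I/O/I on L2; bus BusRd; mem=2
  op19 P1: load  L1 → O/S/I/S on L1; bus (none); mem=50
  op20 P2: load  L2 → S/I/O/I on L2; bus (none); mem=2
  op21 P1: load  L0 → I/S/O/I on L0; bus BusRd; mem=2

invalidations = 0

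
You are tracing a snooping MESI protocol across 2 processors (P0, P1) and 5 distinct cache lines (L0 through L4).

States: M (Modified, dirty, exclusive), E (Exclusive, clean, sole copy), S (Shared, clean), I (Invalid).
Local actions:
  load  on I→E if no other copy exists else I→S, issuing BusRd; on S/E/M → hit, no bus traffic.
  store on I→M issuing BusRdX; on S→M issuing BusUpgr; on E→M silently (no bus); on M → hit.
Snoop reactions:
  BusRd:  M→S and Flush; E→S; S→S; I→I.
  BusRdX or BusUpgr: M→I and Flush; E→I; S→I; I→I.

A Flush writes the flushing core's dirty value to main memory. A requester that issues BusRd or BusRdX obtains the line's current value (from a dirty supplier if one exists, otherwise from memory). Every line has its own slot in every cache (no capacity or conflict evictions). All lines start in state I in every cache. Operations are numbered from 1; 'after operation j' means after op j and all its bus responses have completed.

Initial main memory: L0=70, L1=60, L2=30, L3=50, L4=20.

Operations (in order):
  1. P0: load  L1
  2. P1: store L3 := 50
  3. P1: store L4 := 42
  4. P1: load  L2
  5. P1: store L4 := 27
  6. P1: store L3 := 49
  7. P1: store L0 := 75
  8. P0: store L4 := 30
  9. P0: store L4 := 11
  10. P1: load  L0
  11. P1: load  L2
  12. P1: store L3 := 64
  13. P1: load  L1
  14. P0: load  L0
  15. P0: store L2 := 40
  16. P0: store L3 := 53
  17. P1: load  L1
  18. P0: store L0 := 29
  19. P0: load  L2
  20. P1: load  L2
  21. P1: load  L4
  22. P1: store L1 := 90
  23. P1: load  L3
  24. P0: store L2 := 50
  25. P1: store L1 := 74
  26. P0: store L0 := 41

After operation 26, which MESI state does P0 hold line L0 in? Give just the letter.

  op1 P0: load  L1 → E/I on L1; bus BusRd; mem=60
  op2 P1: store L3 := 50 → I/M on L3; bus BusRdX; mem=50
  op3 P1: store L4 := 42 → I/M on L4; bus BusRdX; mem=20
  op4 P1: load  L2 → I/E on L2; bus BusRd; mem=30
  op5 P1: store L4 := 27 → I/M on L4; bus (none); mem=20
  op6 P1: store L3 := 49 → I/M on L3; bus (none); mem=50
  op7 P1: store L0 := 75 → I/M on L0; bus BusRdX; mem=70
  op8 P0: store L4 := 30 → M/I on L4; bus BusRdX Flush; mem=27
  op9 P0: store L4 := 11 → M/I on L4; bus (none); mem=27
  op10 P1: load  L0 → I/M on L0; bus (none); mem=70
  op11 P1: load  L2 → I/E on L2; bus (none); mem=30
  op12 P1: store L3 := 64 → I/M on L3; bus (none); mem=50
  op13 P1: load  L1 → S/S on L1; bus BusRd; mem=60
  op14 P0: load  L0 → S/S on L0; bus BusRd Flush; mem=75
  op15 P0: store L2 := 40 → M/I on L2; bus BusRdX; mem=30
  op16 P0: store L3 := 53 → M/I on L3; bus BusRdX Flush; mem=64
  op17 P1: load  L1 → S/S on L1; bus (none); mem=60
  op18 P0: store L0 := 29 → M/I on L0; bus BusUpgr; mem=75
  op19 P0: load  L2 → M/I on L2; bus (none); mem=30
  op20 P1: load  L2 → S/S on L2; bus BusRd Flush; mem=40
  op21 P1: load  L4 → S/S on L4; bus BusRd Flush; mem=11
  op22 P1: store L1 := 90 → I/M on L1; bus BusUpgr; mem=60
  op23 P1: load  L3 → S/S on L3; bus BusRd Flush; mem=53
  op24 P0: store L2 := 50 → M/I on L2; bus BusUpgr; mem=40
  op25 P1: store L1 := 74 → I/M on L1; bus (none); mem=60
  op26 P0: store L0 := 41 → M/I on L0; bus (none); mem=75

state = M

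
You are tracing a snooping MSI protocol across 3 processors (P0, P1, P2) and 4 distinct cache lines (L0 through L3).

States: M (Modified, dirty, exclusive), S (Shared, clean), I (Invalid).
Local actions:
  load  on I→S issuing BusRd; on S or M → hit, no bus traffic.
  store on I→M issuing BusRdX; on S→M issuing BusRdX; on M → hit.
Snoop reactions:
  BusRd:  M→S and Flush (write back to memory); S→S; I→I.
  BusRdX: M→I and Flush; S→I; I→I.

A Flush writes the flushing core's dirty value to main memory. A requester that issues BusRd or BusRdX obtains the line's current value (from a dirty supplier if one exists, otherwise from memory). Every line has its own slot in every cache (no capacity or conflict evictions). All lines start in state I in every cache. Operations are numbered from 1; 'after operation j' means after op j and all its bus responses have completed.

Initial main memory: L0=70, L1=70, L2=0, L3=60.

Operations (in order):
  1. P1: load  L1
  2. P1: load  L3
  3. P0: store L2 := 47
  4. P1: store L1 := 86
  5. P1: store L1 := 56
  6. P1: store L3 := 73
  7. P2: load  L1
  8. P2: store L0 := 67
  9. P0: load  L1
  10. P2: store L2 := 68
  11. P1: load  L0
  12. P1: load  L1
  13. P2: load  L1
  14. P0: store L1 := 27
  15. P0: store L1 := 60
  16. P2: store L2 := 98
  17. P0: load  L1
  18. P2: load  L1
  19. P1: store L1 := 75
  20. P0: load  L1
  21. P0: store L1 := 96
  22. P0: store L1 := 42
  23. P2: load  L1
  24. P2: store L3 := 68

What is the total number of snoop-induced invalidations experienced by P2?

invalidations = 2

step 1: P1: load  L1  ⟶  ISI  (L1)  txn=BusRd  M[L1]=70
step 2: P1: load  L3  ⟶  ISI  (L3)  txn=BusRd  M[L3]=60
step 3: P0: store L2 := 47  ⟶  MII  (L2)  txn=BusRdX  M[L2]=0
step 4: P1: store L1 := 86  ⟶  IMI  (L1)  txn=BusRdX  M[L1]=70
step 5: P1: store L1 := 56  ⟶  IMI  (L1)  txn=∅  M[L1]=70
step 6: P1: store L3 := 73  ⟶  IMI  (L3)  txn=BusRdX  M[L3]=60
step 7: P2: load  L1  ⟶  ISS  (L1)  txn=BusRd+Flush  M[L1]=56
step 8: P2: store L0 := 67  ⟶  IIM  (L0)  txn=BusRdX  M[L0]=70
step 9: P0: load  L1  ⟶  SSS  (L1)  txn=BusRd  M[L1]=56
step 10: P2: store L2 := 68  ⟶  IIM  (L2)  txn=BusRdX+Flush  M[L2]=47
step 11: P1: load  L0  ⟶  ISS  (L0)  txn=BusRd+Flush  M[L0]=67
step 12: P1: load  L1  ⟶  SSS  (L1)  txn=∅  M[L1]=56
step 13: P2: load  L1  ⟶  SSS  (L1)  txn=∅  M[L1]=56
step 14: P0: store L1 := 27  ⟶  MII  (L1)  txn=BusRdX  M[L1]=56
step 15: P0: store L1 := 60  ⟶  MII  (L1)  txn=∅  M[L1]=56
step 16: P2: store L2 := 98  ⟶  IIM  (L2)  txn=∅  M[L2]=47
step 17: P0: load  L1  ⟶  MII  (L1)  txn=∅  M[L1]=56
step 18: P2: load  L1  ⟶  SIS  (L1)  txn=BusRd+Flush  M[L1]=60
step 19: P1: store L1 := 75  ⟶  IMI  (L1)  txn=BusRdX  M[L1]=60
step 20: P0: load  L1  ⟶  SSI  (L1)  txn=BusRd+Flush  M[L1]=75
step 21: P0: store L1 := 96  ⟶  MII  (L1)  txn=BusRdX  M[L1]=75
step 22: P0: store L1 := 42  ⟶  MII  (L1)  txn=∅  M[L1]=75
step 23: P2: load  L1  ⟶  SIS  (L1)  txn=BusRd+Flush  M[L1]=42
step 24: P2: store L3 := 68  ⟶  IIM  (L3)  txn=BusRdX+Flush  M[L3]=73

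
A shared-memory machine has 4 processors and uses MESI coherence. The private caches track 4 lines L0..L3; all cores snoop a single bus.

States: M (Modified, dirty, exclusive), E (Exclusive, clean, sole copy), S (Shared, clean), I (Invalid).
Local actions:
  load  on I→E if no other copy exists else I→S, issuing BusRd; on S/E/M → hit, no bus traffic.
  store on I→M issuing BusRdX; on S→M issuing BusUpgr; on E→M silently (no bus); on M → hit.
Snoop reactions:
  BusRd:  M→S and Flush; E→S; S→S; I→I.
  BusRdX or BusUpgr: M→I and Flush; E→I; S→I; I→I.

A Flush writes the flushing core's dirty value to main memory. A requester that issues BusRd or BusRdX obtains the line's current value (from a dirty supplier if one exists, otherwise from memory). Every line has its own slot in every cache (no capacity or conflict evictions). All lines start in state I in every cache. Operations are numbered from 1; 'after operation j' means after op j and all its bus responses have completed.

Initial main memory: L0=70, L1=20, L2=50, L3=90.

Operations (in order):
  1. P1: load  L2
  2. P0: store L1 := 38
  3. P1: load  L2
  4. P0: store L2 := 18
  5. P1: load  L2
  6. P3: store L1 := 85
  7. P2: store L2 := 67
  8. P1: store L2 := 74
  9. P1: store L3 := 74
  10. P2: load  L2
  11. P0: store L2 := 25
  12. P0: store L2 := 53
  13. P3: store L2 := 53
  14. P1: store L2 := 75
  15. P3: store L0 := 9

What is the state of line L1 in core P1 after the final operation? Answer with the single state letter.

state = I

1. P1: load  L2  bus=[BusRd]  L2: P0=I P1=E P2=I P3=I  mem[L2]=50
2. P0: store L1 := 38  bus=[BusRdX]  L1: P0=M P1=I P2=I P3=I  mem[L1]=20
3. P1: load  L2  bus=[-]  L2: P0=I P1=E P2=I P3=I  mem[L2]=50
4. P0: store L2 := 18  bus=[BusRdX]  L2: P0=M P1=I P2=I P3=I  mem[L2]=50
5. P1: load  L2  bus=[BusRd,Flush]  L2: P0=S P1=S P2=I P3=I  mem[L2]=18
6. P3: store L1 := 85  bus=[BusRdX,Flush]  L1: P0=I P1=I P2=I P3=M  mem[L1]=38
7. P2: store L2 := 67  bus=[BusRdX]  L2: P0=I P1=I P2=M P3=I  mem[L2]=18
8. P1: store L2 := 74  bus=[BusRdX,Flush]  L2: P0=I P1=M P2=I P3=I  mem[L2]=67
9. P1: store L3 := 74  bus=[BusRdX]  L3: P0=I P1=M P2=I P3=I  mem[L3]=90
10. P2: load  L2  bus=[BusRd,Flush]  L2: P0=I P1=S P2=S P3=I  mem[L2]=74
11. P0: store L2 := 25  bus=[BusRdX]  L2: P0=M P1=I P2=I P3=I  mem[L2]=74
12. P0: store L2 := 53  bus=[-]  L2: P0=M P1=I P2=I P3=I  mem[L2]=74
13. P3: store L2 := 53  bus=[BusRdX,Flush]  L2: P0=I P1=I P2=I P3=M  mem[L2]=53
14. P1: store L2 := 75  bus=[BusRdX,Flush]  L2: P0=I P1=M P2=I P3=I  mem[L2]=53
15. P3: store L0 := 9  bus=[BusRdX]  L0: P0=I P1=I P2=I P3=M  mem[L0]=70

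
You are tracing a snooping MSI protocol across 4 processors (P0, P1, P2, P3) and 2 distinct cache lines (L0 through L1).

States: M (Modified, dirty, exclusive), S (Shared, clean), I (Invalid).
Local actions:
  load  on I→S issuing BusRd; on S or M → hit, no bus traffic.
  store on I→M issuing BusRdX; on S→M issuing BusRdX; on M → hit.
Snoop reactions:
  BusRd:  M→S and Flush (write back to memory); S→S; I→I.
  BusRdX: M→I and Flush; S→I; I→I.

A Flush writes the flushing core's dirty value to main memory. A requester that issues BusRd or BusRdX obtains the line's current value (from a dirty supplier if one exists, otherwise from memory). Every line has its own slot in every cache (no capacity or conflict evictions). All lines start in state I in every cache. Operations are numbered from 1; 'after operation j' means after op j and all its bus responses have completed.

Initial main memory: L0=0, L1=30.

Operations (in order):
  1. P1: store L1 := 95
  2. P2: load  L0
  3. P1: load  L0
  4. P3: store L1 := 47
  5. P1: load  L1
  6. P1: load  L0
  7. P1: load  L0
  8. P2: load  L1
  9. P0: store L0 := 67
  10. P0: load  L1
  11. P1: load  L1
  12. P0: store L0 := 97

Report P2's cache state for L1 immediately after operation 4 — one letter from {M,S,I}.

  op1 P1: store L1 := 95 → I/M/I/I on L1; bus BusRdX; mem=30
  op2 P2: load  L0 → I/I/S/I on L0; bus BusRd; mem=0
  op3 P1: load  L0 → I/S/S/I on L0; bus BusRd; mem=0
  op4 P3: store L1 := 47 → I/I/I/M on L1; bus BusRdX Flush; mem=95
  op5 P1: load  L1 → I/S/I/S on L1; bus BusRd Flush; mem=47
  op6 P1: load  L0 → I/S/S/I on L0; bus (none); mem=0
  op7 P1: load  L0 → I/S/S/I on L0; bus (none); mem=0
  op8 P2: load  L1 → I/S/S/S on L1; bus BusRd; mem=47
  op9 P0: store L0 := 67 → M/I/I/I on L0; bus BusRdX; mem=0
  op10 P0: load  L1 → S/S/S/S on L1; bus BusRd; mem=47
  op11 P1: load  L1 → S/S/S/S on L1; bus (none); mem=47
  op12 P0: store L0 := 97 → M/I/I/I on L0; bus (none); mem=0

state = I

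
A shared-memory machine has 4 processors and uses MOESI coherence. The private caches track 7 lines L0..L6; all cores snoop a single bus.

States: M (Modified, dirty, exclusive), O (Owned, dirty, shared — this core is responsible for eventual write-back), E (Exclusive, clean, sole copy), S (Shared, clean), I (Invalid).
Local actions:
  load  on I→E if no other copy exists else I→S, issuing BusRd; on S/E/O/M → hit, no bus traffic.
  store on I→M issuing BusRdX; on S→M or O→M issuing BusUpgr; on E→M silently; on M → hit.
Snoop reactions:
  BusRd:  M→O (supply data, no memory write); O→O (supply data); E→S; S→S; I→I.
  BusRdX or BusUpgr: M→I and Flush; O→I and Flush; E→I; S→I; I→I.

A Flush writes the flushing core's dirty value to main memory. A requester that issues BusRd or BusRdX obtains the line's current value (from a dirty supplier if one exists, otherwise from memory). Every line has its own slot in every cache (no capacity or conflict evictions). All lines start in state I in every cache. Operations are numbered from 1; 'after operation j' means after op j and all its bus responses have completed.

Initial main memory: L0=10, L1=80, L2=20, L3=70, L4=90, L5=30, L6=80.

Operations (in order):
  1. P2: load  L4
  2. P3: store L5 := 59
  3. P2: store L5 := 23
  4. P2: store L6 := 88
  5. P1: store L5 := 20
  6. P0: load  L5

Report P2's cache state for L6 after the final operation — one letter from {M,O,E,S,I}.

state = M

1. P2: load  L4  bus=[BusRd]  L4: P0=I P1=I P2=E P3=I  mem[L4]=90
2. P3: store L5 := 59  bus=[BusRdX]  L5: P0=I P1=I P2=I P3=M  mem[L5]=30
3. P2: store L5 := 23  bus=[BusRdX,Flush]  L5: P0=I P1=I P2=M P3=I  mem[L5]=59
4. P2: store L6 := 88  bus=[BusRdX]  L6: P0=I P1=I P2=M P3=I  mem[L6]=80
5. P1: store L5 := 20  bus=[BusRdX,Flush]  L5: P0=I P1=M P2=I P3=I  mem[L5]=23
6. P0: load  L5  bus=[BusRd]  L5: P0=S P1=O P2=I P3=I  mem[L5]=23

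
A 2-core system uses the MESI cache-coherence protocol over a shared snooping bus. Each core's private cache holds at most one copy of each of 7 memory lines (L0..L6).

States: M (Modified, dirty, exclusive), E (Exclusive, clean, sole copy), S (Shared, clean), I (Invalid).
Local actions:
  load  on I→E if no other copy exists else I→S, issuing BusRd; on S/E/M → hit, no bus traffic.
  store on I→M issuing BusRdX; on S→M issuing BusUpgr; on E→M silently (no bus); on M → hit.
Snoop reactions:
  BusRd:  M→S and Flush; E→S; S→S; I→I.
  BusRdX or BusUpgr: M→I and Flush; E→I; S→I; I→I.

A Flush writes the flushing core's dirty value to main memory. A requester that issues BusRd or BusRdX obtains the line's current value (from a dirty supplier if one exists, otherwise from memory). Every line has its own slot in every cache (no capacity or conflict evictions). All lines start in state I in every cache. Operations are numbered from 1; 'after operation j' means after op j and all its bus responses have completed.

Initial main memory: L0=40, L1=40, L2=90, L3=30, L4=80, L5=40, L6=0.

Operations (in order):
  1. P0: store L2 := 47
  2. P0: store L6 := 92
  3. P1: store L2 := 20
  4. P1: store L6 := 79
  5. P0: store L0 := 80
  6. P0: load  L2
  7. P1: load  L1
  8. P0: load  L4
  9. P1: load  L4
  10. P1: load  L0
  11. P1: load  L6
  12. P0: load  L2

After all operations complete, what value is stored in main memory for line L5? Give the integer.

memory[L5] = 40

step 1: P0: store L2 := 47  ⟶  MI  (L2)  txn=BusRdX  M[L2]=90
step 2: P0: store L6 := 92  ⟶  MI  (L6)  txn=BusRdX  M[L6]=0
step 3: P1: store L2 := 20  ⟶  IM  (L2)  txn=BusRdX+Flush  M[L2]=47
step 4: P1: store L6 := 79  ⟶  IM  (L6)  txn=BusRdX+Flush  M[L6]=92
step 5: P0: store L0 := 80  ⟶  MI  (L0)  txn=BusRdX  M[L0]=40
step 6: P0: load  L2  ⟶  SS  (L2)  txn=BusRd+Flush  M[L2]=20
step 7: P1: load  L1  ⟶  IE  (L1)  txn=BusRd  M[L1]=40
step 8: P0: load  L4  ⟶  EI  (L4)  txn=BusRd  M[L4]=80
step 9: P1: load  L4  ⟶  SS  (L4)  txn=BusRd  M[L4]=80
step 10: P1: load  L0  ⟶  SS  (L0)  txn=BusRd+Flush  M[L0]=80
step 11: P1: load  L6  ⟶  IM  (L6)  txn=∅  M[L6]=92
step 12: P0: load  L2  ⟶  SS  (L2)  txn=∅  M[L2]=20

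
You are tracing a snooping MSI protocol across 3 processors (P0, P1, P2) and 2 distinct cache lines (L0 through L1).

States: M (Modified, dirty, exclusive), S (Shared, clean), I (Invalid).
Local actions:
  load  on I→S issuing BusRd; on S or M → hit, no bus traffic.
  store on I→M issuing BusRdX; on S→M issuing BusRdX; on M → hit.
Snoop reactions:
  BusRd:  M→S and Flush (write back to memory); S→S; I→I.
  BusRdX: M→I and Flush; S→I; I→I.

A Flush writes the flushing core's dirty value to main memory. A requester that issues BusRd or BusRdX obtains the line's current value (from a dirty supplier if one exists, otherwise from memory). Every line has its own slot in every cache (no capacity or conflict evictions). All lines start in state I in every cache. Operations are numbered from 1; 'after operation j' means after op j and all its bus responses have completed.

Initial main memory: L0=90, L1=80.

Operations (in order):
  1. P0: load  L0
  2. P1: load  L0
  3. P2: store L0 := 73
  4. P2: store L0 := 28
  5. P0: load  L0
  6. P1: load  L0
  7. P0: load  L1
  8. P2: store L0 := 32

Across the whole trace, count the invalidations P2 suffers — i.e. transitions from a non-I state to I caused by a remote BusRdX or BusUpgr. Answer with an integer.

1. P0: load  L0  bus=[BusRd]  L0: P0=S P1=I P2=I  mem[L0]=90
2. P1: load  L0  bus=[BusRd]  L0: P0=S P1=S P2=I  mem[L0]=90
3. P2: store L0 := 73  bus=[BusRdX]  L0: P0=I P1=I P2=M  mem[L0]=90
4. P2: store L0 := 28  bus=[-]  L0: P0=I P1=I P2=M  mem[L0]=90
5. P0: load  L0  bus=[BusRd,Flush]  L0: P0=S P1=I P2=S  mem[L0]=28
6. P1: load  L0  bus=[BusRd]  L0: P0=S P1=S P2=S  mem[L0]=28
7. P0: load  L1  bus=[BusRd]  L1: P0=S P1=I P2=I  mem[L1]=80
8. P2: store L0 := 32  bus=[BusRdX]  L0: P0=I P1=I P2=M  mem[L0]=28

invalidations = 0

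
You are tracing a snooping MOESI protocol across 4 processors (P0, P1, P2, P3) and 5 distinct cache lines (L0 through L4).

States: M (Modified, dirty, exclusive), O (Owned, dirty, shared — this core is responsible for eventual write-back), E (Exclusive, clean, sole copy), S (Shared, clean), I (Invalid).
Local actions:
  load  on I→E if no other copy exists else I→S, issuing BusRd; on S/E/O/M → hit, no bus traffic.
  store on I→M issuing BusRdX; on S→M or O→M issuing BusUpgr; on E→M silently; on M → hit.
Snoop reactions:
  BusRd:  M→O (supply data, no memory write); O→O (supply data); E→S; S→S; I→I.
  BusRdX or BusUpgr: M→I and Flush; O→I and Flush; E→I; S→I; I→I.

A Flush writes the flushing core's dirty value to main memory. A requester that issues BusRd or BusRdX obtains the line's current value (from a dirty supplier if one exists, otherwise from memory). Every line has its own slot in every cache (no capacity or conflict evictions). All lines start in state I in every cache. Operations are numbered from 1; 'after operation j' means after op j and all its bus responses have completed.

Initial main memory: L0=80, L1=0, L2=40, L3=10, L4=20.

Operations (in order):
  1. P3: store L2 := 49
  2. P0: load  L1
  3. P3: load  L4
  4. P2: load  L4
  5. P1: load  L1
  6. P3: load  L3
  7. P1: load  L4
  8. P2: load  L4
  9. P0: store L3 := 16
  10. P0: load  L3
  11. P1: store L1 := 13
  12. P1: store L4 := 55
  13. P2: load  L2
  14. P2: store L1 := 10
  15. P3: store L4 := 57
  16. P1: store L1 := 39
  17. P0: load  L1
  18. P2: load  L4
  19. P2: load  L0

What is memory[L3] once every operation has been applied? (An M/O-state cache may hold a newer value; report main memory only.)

memory[L3] = 10

  op1 P3: store L2 := 49 → I/I/I/M on L2; bus BusRdX; mem=40
  op2 P0: load  L1 → E/I/I/I on L1; bus BusRd; mem=0
  op3 P3: load  L4 → I/I/I/E on L4; bus BusRd; mem=20
  op4 P2: load  L4 → I/I/S/S on L4; bus BusRd; mem=20
  op5 P1: load  L1 → S/S/I/I on L1; bus BusRd; mem=0
  op6 P3: load  L3 → I/I/I/E on L3; bus BusRd; mem=10
  op7 P1: load  L4 → I/S/S/S on L4; bus BusRd; mem=20
  op8 P2: load  L4 → I/S/S/S on L4; bus (none); mem=20
  op9 P0: store L3 := 16 → M/I/I/I on L3; bus BusRdX; mem=10
  op10 P0: load  L3 → M/I/I/I on L3; bus (none); mem=10
  op11 P1: store L1 := 13 → I/M/I/I on L1; bus BusUpgr; mem=0
  op12 P1: store L4 := 55 → I/M/I/I on L4; bus BusUpgr; mem=20
  op13 P2: load  L2 → I/I/S/O on L2; bus BusRd; mem=40
  op14 P2: store L1 := 10 → I/I/M/I on L1; bus BusRdX Flush; mem=13
  op15 P3: store L4 := 57 → I/I/I/M on L4; bus BusRdX Flush; mem=55
  op16 P1: store L1 := 39 → I/M/I/I on L1; bus BusRdX Flush; mem=10
  op17 P0: load  L1 → S/O/I/I on L1; bus BusRd; mem=10
  op18 P2: load  L4 → I/I/S/O on L4; bus BusRd; mem=55
  op19 P2: load  L0 → I/I/E/I on L0; bus BusRd; mem=80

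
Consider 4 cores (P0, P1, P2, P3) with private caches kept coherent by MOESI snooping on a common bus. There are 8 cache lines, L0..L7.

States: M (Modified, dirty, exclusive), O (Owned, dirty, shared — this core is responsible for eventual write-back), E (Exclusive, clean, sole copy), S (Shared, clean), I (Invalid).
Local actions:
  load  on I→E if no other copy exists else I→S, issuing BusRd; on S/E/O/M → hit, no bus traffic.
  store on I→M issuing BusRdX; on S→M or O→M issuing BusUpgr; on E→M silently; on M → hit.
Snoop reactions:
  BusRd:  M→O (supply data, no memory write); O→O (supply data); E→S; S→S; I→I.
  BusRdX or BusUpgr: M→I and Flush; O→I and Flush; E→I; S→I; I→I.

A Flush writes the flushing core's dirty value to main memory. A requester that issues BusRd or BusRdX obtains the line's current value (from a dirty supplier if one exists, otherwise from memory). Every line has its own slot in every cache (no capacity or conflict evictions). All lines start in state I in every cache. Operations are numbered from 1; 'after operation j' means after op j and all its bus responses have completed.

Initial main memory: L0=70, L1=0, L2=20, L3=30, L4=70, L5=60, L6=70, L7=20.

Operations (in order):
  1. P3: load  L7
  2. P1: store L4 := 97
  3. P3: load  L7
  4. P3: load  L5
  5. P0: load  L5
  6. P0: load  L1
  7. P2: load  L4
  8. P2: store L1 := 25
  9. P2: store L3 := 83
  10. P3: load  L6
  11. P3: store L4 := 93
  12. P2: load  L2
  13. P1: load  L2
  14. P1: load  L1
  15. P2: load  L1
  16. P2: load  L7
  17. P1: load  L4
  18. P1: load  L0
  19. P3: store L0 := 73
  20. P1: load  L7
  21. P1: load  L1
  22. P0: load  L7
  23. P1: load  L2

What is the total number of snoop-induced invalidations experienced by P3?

1. P3: load  L7  bus=[BusRd]  L7: P0=I P1=I P2=I P3=E  mem[L7]=20
2. P1: store L4 := 97  bus=[BusRdX]  L4: P0=I P1=M P2=I P3=I  mem[L4]=70
3. P3: load  L7  bus=[-]  L7: P0=I P1=I P2=I P3=E  mem[L7]=20
4. P3: load  L5  bus=[BusRd]  L5: P0=I P1=I P2=I P3=E  mem[L5]=60
5. P0: load  L5  bus=[BusRd]  L5: P0=S P1=I P2=I P3=S  mem[L5]=60
6. P0: load  L1  bus=[BusRd]  L1: P0=E P1=I P2=I P3=I  mem[L1]=0
7. P2: load  L4  bus=[BusRd]  L4: P0=I P1=O P2=S P3=I  mem[L4]=70
8. P2: store L1 := 25  bus=[BusRdX]  L1: P0=I P1=I P2=M P3=I  mem[L1]=0
9. P2: store L3 := 83  bus=[BusRdX]  L3: P0=I P1=I P2=M P3=I  mem[L3]=30
10. P3: load  L6  bus=[BusRd]  L6: P0=I P1=I P2=I P3=E  mem[L6]=70
11. P3: store L4 := 93  bus=[BusRdX,Flush]  L4: P0=I P1=I P2=I P3=M  mem[L4]=97
12. P2: load  L2  bus=[BusRd]  L2: P0=I P1=I P2=E P3=I  mem[L2]=20
13. P1: load  L2  bus=[BusRd]  L2: P0=I P1=S P2=S P3=I  mem[L2]=20
14. P1: load  L1  bus=[BusRd]  L1: P0=I P1=S P2=O P3=I  mem[L1]=0
15. P2: load  L1  bus=[-]  L1: P0=I P1=S P2=O P3=I  mem[L1]=0
16. P2: load  L7  bus=[BusRd]  L7: P0=I P1=I P2=S P3=S  mem[L7]=20
17. P1: load  L4  bus=[BusRd]  L4: P0=I P1=S P2=I P3=O  mem[L4]=97
18. P1: load  L0  bus=[BusRd]  L0: P0=I P1=E P2=I P3=I  mem[L0]=70
19. P3: store L0 := 73  bus=[BusRdX]  L0: P0=I P1=I P2=I P3=M  mem[L0]=70
20. P1: load  L7  bus=[BusRd]  L7: P0=I P1=S P2=S P3=S  mem[L7]=20
21. P1: load  L1  bus=[-]  L1: P0=I P1=S P2=O P3=I  mem[L1]=0
22. P0: load  L7  bus=[BusRd]  L7: P0=S P1=S P2=S P3=S  mem[L7]=20
23. P1: load  L2  bus=[-]  L2: P0=I P1=S P2=S P3=I  mem[L2]=20

invalidations = 0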